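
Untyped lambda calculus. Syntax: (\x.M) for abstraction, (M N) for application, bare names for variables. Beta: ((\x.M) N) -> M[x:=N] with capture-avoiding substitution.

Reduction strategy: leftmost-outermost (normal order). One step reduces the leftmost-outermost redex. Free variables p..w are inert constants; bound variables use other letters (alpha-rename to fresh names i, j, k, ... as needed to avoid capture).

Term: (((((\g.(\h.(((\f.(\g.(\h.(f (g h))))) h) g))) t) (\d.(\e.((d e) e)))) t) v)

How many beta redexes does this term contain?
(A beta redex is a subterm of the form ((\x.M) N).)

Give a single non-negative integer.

Term: (((((\g.(\h.(((\f.(\g.(\h.(f (g h))))) h) g))) t) (\d.(\e.((d e) e)))) t) v)
  Redex: ((\g.(\h.(((\f.(\g.(\h.(f (g h))))) h) g))) t)
  Redex: ((\f.(\g.(\h.(f (g h))))) h)
Total redexes: 2

Answer: 2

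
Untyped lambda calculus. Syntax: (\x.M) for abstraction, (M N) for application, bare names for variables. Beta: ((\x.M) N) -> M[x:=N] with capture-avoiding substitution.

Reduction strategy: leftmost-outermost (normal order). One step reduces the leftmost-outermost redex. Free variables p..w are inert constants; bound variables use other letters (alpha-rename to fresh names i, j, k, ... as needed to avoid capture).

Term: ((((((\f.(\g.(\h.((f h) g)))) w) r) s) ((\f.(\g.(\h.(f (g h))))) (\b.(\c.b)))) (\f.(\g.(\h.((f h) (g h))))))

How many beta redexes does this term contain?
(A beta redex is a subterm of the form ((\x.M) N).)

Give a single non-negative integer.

Term: ((((((\f.(\g.(\h.((f h) g)))) w) r) s) ((\f.(\g.(\h.(f (g h))))) (\b.(\c.b)))) (\f.(\g.(\h.((f h) (g h))))))
  Redex: ((\f.(\g.(\h.((f h) g)))) w)
  Redex: ((\f.(\g.(\h.(f (g h))))) (\b.(\c.b)))
Total redexes: 2

Answer: 2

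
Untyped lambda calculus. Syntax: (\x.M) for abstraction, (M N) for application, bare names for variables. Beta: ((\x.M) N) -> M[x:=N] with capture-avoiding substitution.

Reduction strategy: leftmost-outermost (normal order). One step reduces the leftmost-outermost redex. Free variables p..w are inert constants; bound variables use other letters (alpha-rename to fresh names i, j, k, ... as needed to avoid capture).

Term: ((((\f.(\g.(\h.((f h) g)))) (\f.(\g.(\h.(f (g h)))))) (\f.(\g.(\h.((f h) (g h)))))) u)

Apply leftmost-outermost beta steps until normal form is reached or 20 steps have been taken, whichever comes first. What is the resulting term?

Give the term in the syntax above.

Answer: (\h.(u (\g.(\i.((h i) (g i))))))

Derivation:
Step 0: ((((\f.(\g.(\h.((f h) g)))) (\f.(\g.(\h.(f (g h)))))) (\f.(\g.(\h.((f h) (g h)))))) u)
Step 1: (((\g.(\h.(((\f.(\g.(\h.(f (g h))))) h) g))) (\f.(\g.(\h.((f h) (g h)))))) u)
Step 2: ((\h.(((\f.(\g.(\h.(f (g h))))) h) (\f.(\g.(\h.((f h) (g h))))))) u)
Step 3: (((\f.(\g.(\h.(f (g h))))) u) (\f.(\g.(\h.((f h) (g h))))))
Step 4: ((\g.(\h.(u (g h)))) (\f.(\g.(\h.((f h) (g h))))))
Step 5: (\h.(u ((\f.(\g.(\h.((f h) (g h))))) h)))
Step 6: (\h.(u (\g.(\i.((h i) (g i))))))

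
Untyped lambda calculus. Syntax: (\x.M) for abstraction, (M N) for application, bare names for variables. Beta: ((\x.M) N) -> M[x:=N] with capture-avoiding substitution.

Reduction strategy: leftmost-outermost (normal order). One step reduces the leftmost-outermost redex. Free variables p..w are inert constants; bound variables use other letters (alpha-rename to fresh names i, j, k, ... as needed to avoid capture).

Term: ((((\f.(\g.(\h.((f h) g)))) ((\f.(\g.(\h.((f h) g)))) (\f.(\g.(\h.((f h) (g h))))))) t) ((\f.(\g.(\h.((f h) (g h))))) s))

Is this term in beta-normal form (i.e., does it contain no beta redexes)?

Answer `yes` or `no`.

Term: ((((\f.(\g.(\h.((f h) g)))) ((\f.(\g.(\h.((f h) g)))) (\f.(\g.(\h.((f h) (g h))))))) t) ((\f.(\g.(\h.((f h) (g h))))) s))
Found 3 beta redex(es).

Answer: no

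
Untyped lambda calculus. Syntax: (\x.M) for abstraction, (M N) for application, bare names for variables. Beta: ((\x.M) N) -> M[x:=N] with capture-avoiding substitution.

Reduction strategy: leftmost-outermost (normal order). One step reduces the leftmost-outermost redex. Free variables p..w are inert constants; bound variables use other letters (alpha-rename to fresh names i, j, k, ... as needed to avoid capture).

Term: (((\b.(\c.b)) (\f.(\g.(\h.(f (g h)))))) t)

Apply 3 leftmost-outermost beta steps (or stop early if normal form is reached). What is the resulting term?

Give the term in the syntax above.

Answer: (\f.(\g.(\h.(f (g h)))))

Derivation:
Step 0: (((\b.(\c.b)) (\f.(\g.(\h.(f (g h)))))) t)
Step 1: ((\c.(\f.(\g.(\h.(f (g h)))))) t)
Step 2: (\f.(\g.(\h.(f (g h)))))
Step 3: (normal form reached)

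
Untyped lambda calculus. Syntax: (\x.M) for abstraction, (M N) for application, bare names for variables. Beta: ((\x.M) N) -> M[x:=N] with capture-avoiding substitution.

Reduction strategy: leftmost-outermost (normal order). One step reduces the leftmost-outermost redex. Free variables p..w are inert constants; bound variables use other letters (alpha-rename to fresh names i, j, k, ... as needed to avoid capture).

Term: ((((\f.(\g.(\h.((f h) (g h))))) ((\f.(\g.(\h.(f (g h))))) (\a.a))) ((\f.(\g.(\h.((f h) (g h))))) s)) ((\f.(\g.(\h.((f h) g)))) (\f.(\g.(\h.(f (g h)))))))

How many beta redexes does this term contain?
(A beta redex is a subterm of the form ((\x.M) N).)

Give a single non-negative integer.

Answer: 4

Derivation:
Term: ((((\f.(\g.(\h.((f h) (g h))))) ((\f.(\g.(\h.(f (g h))))) (\a.a))) ((\f.(\g.(\h.((f h) (g h))))) s)) ((\f.(\g.(\h.((f h) g)))) (\f.(\g.(\h.(f (g h)))))))
  Redex: ((\f.(\g.(\h.((f h) (g h))))) ((\f.(\g.(\h.(f (g h))))) (\a.a)))
  Redex: ((\f.(\g.(\h.(f (g h))))) (\a.a))
  Redex: ((\f.(\g.(\h.((f h) (g h))))) s)
  Redex: ((\f.(\g.(\h.((f h) g)))) (\f.(\g.(\h.(f (g h))))))
Total redexes: 4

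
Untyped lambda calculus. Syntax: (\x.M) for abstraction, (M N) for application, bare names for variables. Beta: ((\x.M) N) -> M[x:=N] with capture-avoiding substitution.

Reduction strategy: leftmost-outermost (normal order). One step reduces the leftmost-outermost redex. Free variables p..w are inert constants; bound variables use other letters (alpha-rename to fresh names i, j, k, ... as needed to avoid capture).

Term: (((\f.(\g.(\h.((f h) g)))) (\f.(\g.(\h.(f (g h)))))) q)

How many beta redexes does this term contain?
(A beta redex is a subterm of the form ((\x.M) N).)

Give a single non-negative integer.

Answer: 1

Derivation:
Term: (((\f.(\g.(\h.((f h) g)))) (\f.(\g.(\h.(f (g h)))))) q)
  Redex: ((\f.(\g.(\h.((f h) g)))) (\f.(\g.(\h.(f (g h))))))
Total redexes: 1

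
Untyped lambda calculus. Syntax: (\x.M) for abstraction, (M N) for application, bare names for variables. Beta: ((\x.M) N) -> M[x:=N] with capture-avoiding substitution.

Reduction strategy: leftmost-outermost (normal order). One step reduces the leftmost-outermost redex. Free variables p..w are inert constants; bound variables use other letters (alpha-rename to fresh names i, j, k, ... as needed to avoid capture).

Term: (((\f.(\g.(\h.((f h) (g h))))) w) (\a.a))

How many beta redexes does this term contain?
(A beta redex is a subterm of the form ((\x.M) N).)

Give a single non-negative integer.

Term: (((\f.(\g.(\h.((f h) (g h))))) w) (\a.a))
  Redex: ((\f.(\g.(\h.((f h) (g h))))) w)
Total redexes: 1

Answer: 1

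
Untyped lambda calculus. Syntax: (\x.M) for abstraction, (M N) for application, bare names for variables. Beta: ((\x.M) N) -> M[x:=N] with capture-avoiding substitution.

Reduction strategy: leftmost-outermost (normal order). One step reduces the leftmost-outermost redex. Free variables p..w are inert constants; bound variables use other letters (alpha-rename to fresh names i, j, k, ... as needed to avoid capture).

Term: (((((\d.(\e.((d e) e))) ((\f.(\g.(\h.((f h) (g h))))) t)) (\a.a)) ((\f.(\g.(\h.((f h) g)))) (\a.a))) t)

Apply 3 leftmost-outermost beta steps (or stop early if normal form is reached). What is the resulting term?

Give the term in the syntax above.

Answer: (((((\g.(\h.((t h) (g h)))) (\a.a)) (\a.a)) ((\f.(\g.(\h.((f h) g)))) (\a.a))) t)

Derivation:
Step 0: (((((\d.(\e.((d e) e))) ((\f.(\g.(\h.((f h) (g h))))) t)) (\a.a)) ((\f.(\g.(\h.((f h) g)))) (\a.a))) t)
Step 1: ((((\e.((((\f.(\g.(\h.((f h) (g h))))) t) e) e)) (\a.a)) ((\f.(\g.(\h.((f h) g)))) (\a.a))) t)
Step 2: ((((((\f.(\g.(\h.((f h) (g h))))) t) (\a.a)) (\a.a)) ((\f.(\g.(\h.((f h) g)))) (\a.a))) t)
Step 3: (((((\g.(\h.((t h) (g h)))) (\a.a)) (\a.a)) ((\f.(\g.(\h.((f h) g)))) (\a.a))) t)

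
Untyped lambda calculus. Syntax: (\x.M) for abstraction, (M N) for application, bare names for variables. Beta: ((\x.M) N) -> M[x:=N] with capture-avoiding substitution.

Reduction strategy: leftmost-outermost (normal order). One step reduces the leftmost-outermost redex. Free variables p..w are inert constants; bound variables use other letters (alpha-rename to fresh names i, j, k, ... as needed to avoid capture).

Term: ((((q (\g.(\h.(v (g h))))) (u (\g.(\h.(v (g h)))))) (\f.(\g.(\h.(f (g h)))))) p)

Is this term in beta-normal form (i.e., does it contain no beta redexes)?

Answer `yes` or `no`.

Term: ((((q (\g.(\h.(v (g h))))) (u (\g.(\h.(v (g h)))))) (\f.(\g.(\h.(f (g h)))))) p)
No beta redexes found.

Answer: yes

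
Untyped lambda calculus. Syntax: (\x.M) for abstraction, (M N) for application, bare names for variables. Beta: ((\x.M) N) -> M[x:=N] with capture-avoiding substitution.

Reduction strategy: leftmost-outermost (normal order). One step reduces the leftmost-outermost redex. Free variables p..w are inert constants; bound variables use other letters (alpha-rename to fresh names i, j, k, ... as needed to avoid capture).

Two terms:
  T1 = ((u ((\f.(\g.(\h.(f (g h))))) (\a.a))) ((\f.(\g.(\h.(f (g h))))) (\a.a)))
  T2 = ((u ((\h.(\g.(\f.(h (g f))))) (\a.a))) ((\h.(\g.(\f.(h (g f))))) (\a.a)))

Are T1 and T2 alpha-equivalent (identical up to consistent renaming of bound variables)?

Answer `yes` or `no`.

Term 1: ((u ((\f.(\g.(\h.(f (g h))))) (\a.a))) ((\f.(\g.(\h.(f (g h))))) (\a.a)))
Term 2: ((u ((\h.(\g.(\f.(h (g f))))) (\a.a))) ((\h.(\g.(\f.(h (g f))))) (\a.a)))
Alpha-equivalence: compare structure up to binder renaming.
Result: True

Answer: yes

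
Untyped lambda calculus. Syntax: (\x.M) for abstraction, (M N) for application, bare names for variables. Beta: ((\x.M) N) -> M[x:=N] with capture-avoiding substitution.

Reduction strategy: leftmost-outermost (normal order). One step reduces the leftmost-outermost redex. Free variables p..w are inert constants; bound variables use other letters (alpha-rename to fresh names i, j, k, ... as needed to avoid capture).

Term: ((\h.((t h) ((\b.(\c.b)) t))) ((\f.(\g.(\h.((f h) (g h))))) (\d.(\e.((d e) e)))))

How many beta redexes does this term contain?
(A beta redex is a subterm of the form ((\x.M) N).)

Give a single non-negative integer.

Answer: 3

Derivation:
Term: ((\h.((t h) ((\b.(\c.b)) t))) ((\f.(\g.(\h.((f h) (g h))))) (\d.(\e.((d e) e)))))
  Redex: ((\h.((t h) ((\b.(\c.b)) t))) ((\f.(\g.(\h.((f h) (g h))))) (\d.(\e.((d e) e)))))
  Redex: ((\b.(\c.b)) t)
  Redex: ((\f.(\g.(\h.((f h) (g h))))) (\d.(\e.((d e) e))))
Total redexes: 3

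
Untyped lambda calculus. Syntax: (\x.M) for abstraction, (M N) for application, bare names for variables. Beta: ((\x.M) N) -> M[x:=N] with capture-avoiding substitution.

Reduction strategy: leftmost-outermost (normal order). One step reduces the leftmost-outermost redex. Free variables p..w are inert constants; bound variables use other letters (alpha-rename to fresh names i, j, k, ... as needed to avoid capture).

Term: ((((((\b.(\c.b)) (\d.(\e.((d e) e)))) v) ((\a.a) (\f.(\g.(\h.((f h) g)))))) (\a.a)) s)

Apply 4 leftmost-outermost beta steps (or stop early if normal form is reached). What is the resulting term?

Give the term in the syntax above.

Step 0: ((((((\b.(\c.b)) (\d.(\e.((d e) e)))) v) ((\a.a) (\f.(\g.(\h.((f h) g)))))) (\a.a)) s)
Step 1: (((((\c.(\d.(\e.((d e) e)))) v) ((\a.a) (\f.(\g.(\h.((f h) g)))))) (\a.a)) s)
Step 2: ((((\d.(\e.((d e) e))) ((\a.a) (\f.(\g.(\h.((f h) g)))))) (\a.a)) s)
Step 3: (((\e.((((\a.a) (\f.(\g.(\h.((f h) g))))) e) e)) (\a.a)) s)
Step 4: (((((\a.a) (\f.(\g.(\h.((f h) g))))) (\a.a)) (\a.a)) s)

Answer: (((((\a.a) (\f.(\g.(\h.((f h) g))))) (\a.a)) (\a.a)) s)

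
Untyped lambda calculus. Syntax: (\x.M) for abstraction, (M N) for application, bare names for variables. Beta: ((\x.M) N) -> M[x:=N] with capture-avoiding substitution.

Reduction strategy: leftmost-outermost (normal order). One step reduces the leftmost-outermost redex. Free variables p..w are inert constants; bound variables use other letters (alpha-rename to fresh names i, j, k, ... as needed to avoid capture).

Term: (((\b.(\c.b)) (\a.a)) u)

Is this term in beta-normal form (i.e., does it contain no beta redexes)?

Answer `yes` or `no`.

Term: (((\b.(\c.b)) (\a.a)) u)
Found 1 beta redex(es).

Answer: no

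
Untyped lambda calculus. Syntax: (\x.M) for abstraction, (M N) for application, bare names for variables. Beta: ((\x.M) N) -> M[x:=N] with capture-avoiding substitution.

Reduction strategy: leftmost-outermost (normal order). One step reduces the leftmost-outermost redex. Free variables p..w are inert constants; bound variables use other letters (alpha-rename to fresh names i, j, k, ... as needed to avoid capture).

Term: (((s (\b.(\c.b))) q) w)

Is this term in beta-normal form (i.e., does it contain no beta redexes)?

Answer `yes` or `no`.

Answer: yes

Derivation:
Term: (((s (\b.(\c.b))) q) w)
No beta redexes found.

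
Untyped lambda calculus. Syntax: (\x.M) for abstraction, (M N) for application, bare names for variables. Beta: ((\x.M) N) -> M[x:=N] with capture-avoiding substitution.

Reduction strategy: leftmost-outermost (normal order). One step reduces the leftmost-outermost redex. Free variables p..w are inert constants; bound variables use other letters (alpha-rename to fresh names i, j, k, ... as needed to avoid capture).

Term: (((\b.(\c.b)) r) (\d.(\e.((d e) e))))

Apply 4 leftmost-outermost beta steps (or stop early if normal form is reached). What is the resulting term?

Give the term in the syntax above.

Answer: r

Derivation:
Step 0: (((\b.(\c.b)) r) (\d.(\e.((d e) e))))
Step 1: ((\c.r) (\d.(\e.((d e) e))))
Step 2: r
Step 3: (normal form reached)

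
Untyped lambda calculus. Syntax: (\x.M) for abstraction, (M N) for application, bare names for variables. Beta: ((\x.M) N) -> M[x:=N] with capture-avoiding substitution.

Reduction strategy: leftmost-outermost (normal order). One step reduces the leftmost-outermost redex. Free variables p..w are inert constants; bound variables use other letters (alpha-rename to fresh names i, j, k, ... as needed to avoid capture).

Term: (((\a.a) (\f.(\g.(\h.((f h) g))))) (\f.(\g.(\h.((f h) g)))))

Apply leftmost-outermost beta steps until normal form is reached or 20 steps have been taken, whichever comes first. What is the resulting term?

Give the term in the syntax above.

Answer: (\g.(\h.(\i.((h i) g))))

Derivation:
Step 0: (((\a.a) (\f.(\g.(\h.((f h) g))))) (\f.(\g.(\h.((f h) g)))))
Step 1: ((\f.(\g.(\h.((f h) g)))) (\f.(\g.(\h.((f h) g)))))
Step 2: (\g.(\h.(((\f.(\g.(\h.((f h) g)))) h) g)))
Step 3: (\g.(\h.((\g.(\i.((h i) g))) g)))
Step 4: (\g.(\h.(\i.((h i) g))))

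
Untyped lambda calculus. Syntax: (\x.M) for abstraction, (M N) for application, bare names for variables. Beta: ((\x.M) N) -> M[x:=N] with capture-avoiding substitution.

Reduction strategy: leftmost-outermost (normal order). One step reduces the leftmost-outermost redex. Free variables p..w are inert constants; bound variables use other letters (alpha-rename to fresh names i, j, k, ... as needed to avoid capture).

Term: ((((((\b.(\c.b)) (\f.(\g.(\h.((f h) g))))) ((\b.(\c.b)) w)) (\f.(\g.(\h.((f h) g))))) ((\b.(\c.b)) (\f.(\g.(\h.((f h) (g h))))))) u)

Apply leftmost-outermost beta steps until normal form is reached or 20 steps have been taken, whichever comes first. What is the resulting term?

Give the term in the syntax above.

Answer: (\h.((u h) (\c.(\f.(\g.(\h.((f h) (g h))))))))

Derivation:
Step 0: ((((((\b.(\c.b)) (\f.(\g.(\h.((f h) g))))) ((\b.(\c.b)) w)) (\f.(\g.(\h.((f h) g))))) ((\b.(\c.b)) (\f.(\g.(\h.((f h) (g h))))))) u)
Step 1: (((((\c.(\f.(\g.(\h.((f h) g))))) ((\b.(\c.b)) w)) (\f.(\g.(\h.((f h) g))))) ((\b.(\c.b)) (\f.(\g.(\h.((f h) (g h))))))) u)
Step 2: ((((\f.(\g.(\h.((f h) g)))) (\f.(\g.(\h.((f h) g))))) ((\b.(\c.b)) (\f.(\g.(\h.((f h) (g h))))))) u)
Step 3: (((\g.(\h.(((\f.(\g.(\h.((f h) g)))) h) g))) ((\b.(\c.b)) (\f.(\g.(\h.((f h) (g h))))))) u)
Step 4: ((\h.(((\f.(\g.(\h.((f h) g)))) h) ((\b.(\c.b)) (\f.(\g.(\h.((f h) (g h)))))))) u)
Step 5: (((\f.(\g.(\h.((f h) g)))) u) ((\b.(\c.b)) (\f.(\g.(\h.((f h) (g h)))))))
Step 6: ((\g.(\h.((u h) g))) ((\b.(\c.b)) (\f.(\g.(\h.((f h) (g h)))))))
Step 7: (\h.((u h) ((\b.(\c.b)) (\f.(\g.(\h.((f h) (g h))))))))
Step 8: (\h.((u h) (\c.(\f.(\g.(\h.((f h) (g h))))))))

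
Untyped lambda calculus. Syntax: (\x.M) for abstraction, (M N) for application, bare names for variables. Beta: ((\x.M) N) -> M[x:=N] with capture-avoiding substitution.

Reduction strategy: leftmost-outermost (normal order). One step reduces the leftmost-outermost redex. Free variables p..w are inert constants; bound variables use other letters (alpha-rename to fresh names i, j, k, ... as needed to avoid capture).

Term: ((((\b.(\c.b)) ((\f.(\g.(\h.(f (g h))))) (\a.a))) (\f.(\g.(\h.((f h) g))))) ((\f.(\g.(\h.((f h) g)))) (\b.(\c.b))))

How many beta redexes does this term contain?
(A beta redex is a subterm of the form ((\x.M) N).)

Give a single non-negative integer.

Term: ((((\b.(\c.b)) ((\f.(\g.(\h.(f (g h))))) (\a.a))) (\f.(\g.(\h.((f h) g))))) ((\f.(\g.(\h.((f h) g)))) (\b.(\c.b))))
  Redex: ((\b.(\c.b)) ((\f.(\g.(\h.(f (g h))))) (\a.a)))
  Redex: ((\f.(\g.(\h.(f (g h))))) (\a.a))
  Redex: ((\f.(\g.(\h.((f h) g)))) (\b.(\c.b)))
Total redexes: 3

Answer: 3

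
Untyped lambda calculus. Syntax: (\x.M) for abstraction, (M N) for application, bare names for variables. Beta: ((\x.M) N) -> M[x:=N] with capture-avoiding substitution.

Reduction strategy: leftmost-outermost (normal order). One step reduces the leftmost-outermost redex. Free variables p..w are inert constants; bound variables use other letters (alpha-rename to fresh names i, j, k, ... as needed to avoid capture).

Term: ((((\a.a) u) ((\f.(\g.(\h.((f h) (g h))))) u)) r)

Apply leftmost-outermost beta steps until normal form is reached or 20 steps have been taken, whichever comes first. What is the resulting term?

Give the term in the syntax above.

Answer: ((u (\g.(\h.((u h) (g h))))) r)

Derivation:
Step 0: ((((\a.a) u) ((\f.(\g.(\h.((f h) (g h))))) u)) r)
Step 1: ((u ((\f.(\g.(\h.((f h) (g h))))) u)) r)
Step 2: ((u (\g.(\h.((u h) (g h))))) r)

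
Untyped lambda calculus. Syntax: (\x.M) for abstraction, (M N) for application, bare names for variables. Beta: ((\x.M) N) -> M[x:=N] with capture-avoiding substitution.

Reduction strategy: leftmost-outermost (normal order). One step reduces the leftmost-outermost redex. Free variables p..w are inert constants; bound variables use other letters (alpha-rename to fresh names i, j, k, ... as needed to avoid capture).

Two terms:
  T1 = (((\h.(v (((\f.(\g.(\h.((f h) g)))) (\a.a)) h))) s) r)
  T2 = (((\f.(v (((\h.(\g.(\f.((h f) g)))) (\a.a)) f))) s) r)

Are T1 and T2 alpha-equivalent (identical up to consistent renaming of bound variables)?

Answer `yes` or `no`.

Answer: yes

Derivation:
Term 1: (((\h.(v (((\f.(\g.(\h.((f h) g)))) (\a.a)) h))) s) r)
Term 2: (((\f.(v (((\h.(\g.(\f.((h f) g)))) (\a.a)) f))) s) r)
Alpha-equivalence: compare structure up to binder renaming.
Result: True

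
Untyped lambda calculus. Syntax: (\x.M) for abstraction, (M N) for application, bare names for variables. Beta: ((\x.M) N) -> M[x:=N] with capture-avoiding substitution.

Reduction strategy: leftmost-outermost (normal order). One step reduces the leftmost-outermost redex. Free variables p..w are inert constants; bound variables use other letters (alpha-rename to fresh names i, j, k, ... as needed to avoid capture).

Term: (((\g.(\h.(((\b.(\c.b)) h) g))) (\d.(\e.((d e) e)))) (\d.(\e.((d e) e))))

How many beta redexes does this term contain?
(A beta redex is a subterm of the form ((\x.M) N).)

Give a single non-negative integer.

Term: (((\g.(\h.(((\b.(\c.b)) h) g))) (\d.(\e.((d e) e)))) (\d.(\e.((d e) e))))
  Redex: ((\g.(\h.(((\b.(\c.b)) h) g))) (\d.(\e.((d e) e))))
  Redex: ((\b.(\c.b)) h)
Total redexes: 2

Answer: 2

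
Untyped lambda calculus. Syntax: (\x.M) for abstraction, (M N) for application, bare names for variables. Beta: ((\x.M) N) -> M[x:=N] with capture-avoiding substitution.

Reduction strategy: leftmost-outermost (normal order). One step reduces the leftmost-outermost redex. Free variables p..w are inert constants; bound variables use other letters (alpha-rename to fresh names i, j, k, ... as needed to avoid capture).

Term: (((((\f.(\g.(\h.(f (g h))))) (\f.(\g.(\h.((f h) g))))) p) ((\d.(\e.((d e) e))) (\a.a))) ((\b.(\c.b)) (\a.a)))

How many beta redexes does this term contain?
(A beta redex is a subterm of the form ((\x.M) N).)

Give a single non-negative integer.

Answer: 3

Derivation:
Term: (((((\f.(\g.(\h.(f (g h))))) (\f.(\g.(\h.((f h) g))))) p) ((\d.(\e.((d e) e))) (\a.a))) ((\b.(\c.b)) (\a.a)))
  Redex: ((\f.(\g.(\h.(f (g h))))) (\f.(\g.(\h.((f h) g)))))
  Redex: ((\d.(\e.((d e) e))) (\a.a))
  Redex: ((\b.(\c.b)) (\a.a))
Total redexes: 3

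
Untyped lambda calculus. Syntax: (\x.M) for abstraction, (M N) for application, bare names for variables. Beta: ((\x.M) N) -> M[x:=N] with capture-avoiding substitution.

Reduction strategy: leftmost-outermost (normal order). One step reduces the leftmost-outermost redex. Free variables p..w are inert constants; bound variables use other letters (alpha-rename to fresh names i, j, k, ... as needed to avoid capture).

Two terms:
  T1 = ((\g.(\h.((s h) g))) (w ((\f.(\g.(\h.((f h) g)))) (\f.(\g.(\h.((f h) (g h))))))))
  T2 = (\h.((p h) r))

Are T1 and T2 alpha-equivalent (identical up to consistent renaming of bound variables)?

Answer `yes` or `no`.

Term 1: ((\g.(\h.((s h) g))) (w ((\f.(\g.(\h.((f h) g)))) (\f.(\g.(\h.((f h) (g h))))))))
Term 2: (\h.((p h) r))
Alpha-equivalence: compare structure up to binder renaming.
Result: False

Answer: no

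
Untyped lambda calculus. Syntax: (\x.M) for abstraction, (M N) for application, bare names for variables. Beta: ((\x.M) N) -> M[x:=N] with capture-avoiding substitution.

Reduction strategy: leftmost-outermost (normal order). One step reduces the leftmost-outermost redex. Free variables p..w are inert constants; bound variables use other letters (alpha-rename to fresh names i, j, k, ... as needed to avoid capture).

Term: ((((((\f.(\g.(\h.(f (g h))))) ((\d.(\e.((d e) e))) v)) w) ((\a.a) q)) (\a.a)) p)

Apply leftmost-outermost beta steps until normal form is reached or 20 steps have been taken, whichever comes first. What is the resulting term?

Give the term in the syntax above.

Step 0: ((((((\f.(\g.(\h.(f (g h))))) ((\d.(\e.((d e) e))) v)) w) ((\a.a) q)) (\a.a)) p)
Step 1: (((((\g.(\h.(((\d.(\e.((d e) e))) v) (g h)))) w) ((\a.a) q)) (\a.a)) p)
Step 2: ((((\h.(((\d.(\e.((d e) e))) v) (w h))) ((\a.a) q)) (\a.a)) p)
Step 3: (((((\d.(\e.((d e) e))) v) (w ((\a.a) q))) (\a.a)) p)
Step 4: ((((\e.((v e) e)) (w ((\a.a) q))) (\a.a)) p)
Step 5: ((((v (w ((\a.a) q))) (w ((\a.a) q))) (\a.a)) p)
Step 6: ((((v (w q)) (w ((\a.a) q))) (\a.a)) p)
Step 7: ((((v (w q)) (w q)) (\a.a)) p)

Answer: ((((v (w q)) (w q)) (\a.a)) p)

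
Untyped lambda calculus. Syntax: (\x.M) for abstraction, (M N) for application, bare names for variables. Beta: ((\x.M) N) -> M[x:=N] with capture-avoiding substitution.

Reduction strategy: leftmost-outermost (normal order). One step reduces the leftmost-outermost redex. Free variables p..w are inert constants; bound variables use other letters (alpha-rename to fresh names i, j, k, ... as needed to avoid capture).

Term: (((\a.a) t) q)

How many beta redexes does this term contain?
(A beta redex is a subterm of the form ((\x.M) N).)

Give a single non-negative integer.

Term: (((\a.a) t) q)
  Redex: ((\a.a) t)
Total redexes: 1

Answer: 1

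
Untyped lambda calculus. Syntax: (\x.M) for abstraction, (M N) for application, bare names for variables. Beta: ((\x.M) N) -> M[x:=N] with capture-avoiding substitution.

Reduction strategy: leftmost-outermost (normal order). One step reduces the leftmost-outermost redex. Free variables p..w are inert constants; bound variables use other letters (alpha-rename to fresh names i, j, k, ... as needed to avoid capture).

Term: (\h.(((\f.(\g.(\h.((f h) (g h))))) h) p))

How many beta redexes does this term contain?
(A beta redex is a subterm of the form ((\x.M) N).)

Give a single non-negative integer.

Answer: 1

Derivation:
Term: (\h.(((\f.(\g.(\h.((f h) (g h))))) h) p))
  Redex: ((\f.(\g.(\h.((f h) (g h))))) h)
Total redexes: 1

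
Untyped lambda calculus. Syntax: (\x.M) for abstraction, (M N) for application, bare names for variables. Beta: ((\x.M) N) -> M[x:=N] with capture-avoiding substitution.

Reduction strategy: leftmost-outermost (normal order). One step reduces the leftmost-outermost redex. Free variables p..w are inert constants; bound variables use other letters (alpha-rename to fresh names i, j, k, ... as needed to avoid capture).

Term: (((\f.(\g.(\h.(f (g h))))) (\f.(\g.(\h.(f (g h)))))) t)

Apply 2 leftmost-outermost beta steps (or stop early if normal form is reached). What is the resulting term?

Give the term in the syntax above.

Answer: (\h.((\f.(\g.(\h.(f (g h))))) (t h)))

Derivation:
Step 0: (((\f.(\g.(\h.(f (g h))))) (\f.(\g.(\h.(f (g h)))))) t)
Step 1: ((\g.(\h.((\f.(\g.(\h.(f (g h))))) (g h)))) t)
Step 2: (\h.((\f.(\g.(\h.(f (g h))))) (t h)))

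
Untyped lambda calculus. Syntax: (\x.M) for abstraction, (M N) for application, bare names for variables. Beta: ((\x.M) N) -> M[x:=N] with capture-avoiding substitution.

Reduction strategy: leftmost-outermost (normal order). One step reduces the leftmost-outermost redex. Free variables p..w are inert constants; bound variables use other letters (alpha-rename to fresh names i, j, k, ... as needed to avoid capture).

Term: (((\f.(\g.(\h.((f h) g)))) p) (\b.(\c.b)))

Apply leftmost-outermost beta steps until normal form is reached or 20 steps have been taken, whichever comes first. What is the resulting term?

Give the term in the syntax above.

Step 0: (((\f.(\g.(\h.((f h) g)))) p) (\b.(\c.b)))
Step 1: ((\g.(\h.((p h) g))) (\b.(\c.b)))
Step 2: (\h.((p h) (\b.(\c.b))))

Answer: (\h.((p h) (\b.(\c.b))))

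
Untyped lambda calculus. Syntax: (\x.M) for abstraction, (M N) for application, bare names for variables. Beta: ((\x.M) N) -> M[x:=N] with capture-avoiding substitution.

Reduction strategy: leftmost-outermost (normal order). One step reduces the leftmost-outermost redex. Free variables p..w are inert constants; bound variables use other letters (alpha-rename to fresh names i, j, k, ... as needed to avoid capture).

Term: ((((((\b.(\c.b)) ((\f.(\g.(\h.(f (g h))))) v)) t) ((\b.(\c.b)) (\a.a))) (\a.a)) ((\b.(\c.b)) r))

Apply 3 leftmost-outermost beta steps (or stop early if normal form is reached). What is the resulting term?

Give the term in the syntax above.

Answer: ((((\g.(\h.(v (g h)))) ((\b.(\c.b)) (\a.a))) (\a.a)) ((\b.(\c.b)) r))

Derivation:
Step 0: ((((((\b.(\c.b)) ((\f.(\g.(\h.(f (g h))))) v)) t) ((\b.(\c.b)) (\a.a))) (\a.a)) ((\b.(\c.b)) r))
Step 1: (((((\c.((\f.(\g.(\h.(f (g h))))) v)) t) ((\b.(\c.b)) (\a.a))) (\a.a)) ((\b.(\c.b)) r))
Step 2: (((((\f.(\g.(\h.(f (g h))))) v) ((\b.(\c.b)) (\a.a))) (\a.a)) ((\b.(\c.b)) r))
Step 3: ((((\g.(\h.(v (g h)))) ((\b.(\c.b)) (\a.a))) (\a.a)) ((\b.(\c.b)) r))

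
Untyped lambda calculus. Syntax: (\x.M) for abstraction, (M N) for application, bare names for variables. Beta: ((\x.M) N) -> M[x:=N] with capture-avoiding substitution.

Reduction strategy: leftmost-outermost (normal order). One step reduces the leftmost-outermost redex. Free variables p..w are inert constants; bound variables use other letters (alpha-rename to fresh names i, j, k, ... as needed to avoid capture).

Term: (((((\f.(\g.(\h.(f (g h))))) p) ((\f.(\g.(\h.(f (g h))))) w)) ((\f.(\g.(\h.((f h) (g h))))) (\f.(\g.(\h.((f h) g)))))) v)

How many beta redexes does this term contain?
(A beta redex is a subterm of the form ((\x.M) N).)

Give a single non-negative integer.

Term: (((((\f.(\g.(\h.(f (g h))))) p) ((\f.(\g.(\h.(f (g h))))) w)) ((\f.(\g.(\h.((f h) (g h))))) (\f.(\g.(\h.((f h) g)))))) v)
  Redex: ((\f.(\g.(\h.(f (g h))))) p)
  Redex: ((\f.(\g.(\h.(f (g h))))) w)
  Redex: ((\f.(\g.(\h.((f h) (g h))))) (\f.(\g.(\h.((f h) g)))))
Total redexes: 3

Answer: 3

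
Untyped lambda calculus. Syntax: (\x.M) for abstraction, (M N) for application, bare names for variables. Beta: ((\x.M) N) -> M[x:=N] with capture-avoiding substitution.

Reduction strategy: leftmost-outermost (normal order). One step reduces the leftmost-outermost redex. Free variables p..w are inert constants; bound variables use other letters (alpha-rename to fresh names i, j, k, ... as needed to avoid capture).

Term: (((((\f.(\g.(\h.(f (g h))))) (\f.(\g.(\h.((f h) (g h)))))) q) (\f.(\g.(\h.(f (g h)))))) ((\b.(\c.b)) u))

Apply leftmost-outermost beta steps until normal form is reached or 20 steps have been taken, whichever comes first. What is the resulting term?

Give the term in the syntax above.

Step 0: (((((\f.(\g.(\h.(f (g h))))) (\f.(\g.(\h.((f h) (g h)))))) q) (\f.(\g.(\h.(f (g h)))))) ((\b.(\c.b)) u))
Step 1: ((((\g.(\h.((\f.(\g.(\h.((f h) (g h))))) (g h)))) q) (\f.(\g.(\h.(f (g h)))))) ((\b.(\c.b)) u))
Step 2: (((\h.((\f.(\g.(\h.((f h) (g h))))) (q h))) (\f.(\g.(\h.(f (g h)))))) ((\b.(\c.b)) u))
Step 3: (((\f.(\g.(\h.((f h) (g h))))) (q (\f.(\g.(\h.(f (g h))))))) ((\b.(\c.b)) u))
Step 4: ((\g.(\h.(((q (\f.(\g.(\h.(f (g h)))))) h) (g h)))) ((\b.(\c.b)) u))
Step 5: (\h.(((q (\f.(\g.(\h.(f (g h)))))) h) (((\b.(\c.b)) u) h)))
Step 6: (\h.(((q (\f.(\g.(\h.(f (g h)))))) h) ((\c.u) h)))
Step 7: (\h.(((q (\f.(\g.(\h.(f (g h)))))) h) u))

Answer: (\h.(((q (\f.(\g.(\h.(f (g h)))))) h) u))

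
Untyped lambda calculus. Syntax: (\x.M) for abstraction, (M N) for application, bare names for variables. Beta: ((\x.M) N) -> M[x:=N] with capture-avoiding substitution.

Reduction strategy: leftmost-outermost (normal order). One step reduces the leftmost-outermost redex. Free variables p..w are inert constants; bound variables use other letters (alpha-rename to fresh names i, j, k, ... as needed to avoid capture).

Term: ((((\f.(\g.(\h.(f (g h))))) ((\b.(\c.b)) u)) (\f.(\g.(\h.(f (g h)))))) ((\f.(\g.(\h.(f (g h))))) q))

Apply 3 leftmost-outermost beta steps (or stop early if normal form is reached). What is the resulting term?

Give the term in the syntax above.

Step 0: ((((\f.(\g.(\h.(f (g h))))) ((\b.(\c.b)) u)) (\f.(\g.(\h.(f (g h)))))) ((\f.(\g.(\h.(f (g h))))) q))
Step 1: (((\g.(\h.(((\b.(\c.b)) u) (g h)))) (\f.(\g.(\h.(f (g h)))))) ((\f.(\g.(\h.(f (g h))))) q))
Step 2: ((\h.(((\b.(\c.b)) u) ((\f.(\g.(\h.(f (g h))))) h))) ((\f.(\g.(\h.(f (g h))))) q))
Step 3: (((\b.(\c.b)) u) ((\f.(\g.(\h.(f (g h))))) ((\f.(\g.(\h.(f (g h))))) q)))

Answer: (((\b.(\c.b)) u) ((\f.(\g.(\h.(f (g h))))) ((\f.(\g.(\h.(f (g h))))) q)))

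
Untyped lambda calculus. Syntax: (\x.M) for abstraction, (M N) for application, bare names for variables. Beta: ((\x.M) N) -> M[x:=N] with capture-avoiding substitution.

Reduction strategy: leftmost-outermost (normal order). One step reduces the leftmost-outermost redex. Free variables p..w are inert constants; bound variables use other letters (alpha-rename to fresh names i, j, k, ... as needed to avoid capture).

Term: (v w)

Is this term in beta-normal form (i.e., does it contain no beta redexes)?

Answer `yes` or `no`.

Term: (v w)
No beta redexes found.

Answer: yes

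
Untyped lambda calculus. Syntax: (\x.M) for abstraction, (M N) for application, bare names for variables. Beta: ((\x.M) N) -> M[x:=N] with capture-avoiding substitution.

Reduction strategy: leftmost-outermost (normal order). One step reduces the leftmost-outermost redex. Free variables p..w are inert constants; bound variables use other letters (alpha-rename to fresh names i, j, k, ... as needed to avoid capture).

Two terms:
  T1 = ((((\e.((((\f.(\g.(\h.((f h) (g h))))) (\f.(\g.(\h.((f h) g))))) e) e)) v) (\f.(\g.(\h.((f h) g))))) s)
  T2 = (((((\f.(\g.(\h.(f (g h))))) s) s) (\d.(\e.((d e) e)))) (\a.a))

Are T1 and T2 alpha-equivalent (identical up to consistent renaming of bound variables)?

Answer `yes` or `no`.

Answer: no

Derivation:
Term 1: ((((\e.((((\f.(\g.(\h.((f h) (g h))))) (\f.(\g.(\h.((f h) g))))) e) e)) v) (\f.(\g.(\h.((f h) g))))) s)
Term 2: (((((\f.(\g.(\h.(f (g h))))) s) s) (\d.(\e.((d e) e)))) (\a.a))
Alpha-equivalence: compare structure up to binder renaming.
Result: False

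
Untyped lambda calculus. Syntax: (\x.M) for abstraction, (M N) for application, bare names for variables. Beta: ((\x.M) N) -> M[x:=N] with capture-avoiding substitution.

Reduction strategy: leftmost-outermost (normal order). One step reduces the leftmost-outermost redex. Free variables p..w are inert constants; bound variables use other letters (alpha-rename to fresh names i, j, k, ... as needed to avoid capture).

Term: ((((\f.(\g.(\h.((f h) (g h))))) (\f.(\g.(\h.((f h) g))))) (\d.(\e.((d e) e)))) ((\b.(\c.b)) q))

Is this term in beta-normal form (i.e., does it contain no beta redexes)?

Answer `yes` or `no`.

Term: ((((\f.(\g.(\h.((f h) (g h))))) (\f.(\g.(\h.((f h) g))))) (\d.(\e.((d e) e)))) ((\b.(\c.b)) q))
Found 2 beta redex(es).

Answer: no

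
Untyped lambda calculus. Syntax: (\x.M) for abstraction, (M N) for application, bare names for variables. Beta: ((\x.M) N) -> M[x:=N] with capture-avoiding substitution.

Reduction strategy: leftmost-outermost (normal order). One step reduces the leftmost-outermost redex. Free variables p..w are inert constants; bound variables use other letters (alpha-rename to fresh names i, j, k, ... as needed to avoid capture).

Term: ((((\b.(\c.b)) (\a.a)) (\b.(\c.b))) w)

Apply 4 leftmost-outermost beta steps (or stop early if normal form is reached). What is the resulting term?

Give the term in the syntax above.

Answer: w

Derivation:
Step 0: ((((\b.(\c.b)) (\a.a)) (\b.(\c.b))) w)
Step 1: (((\c.(\a.a)) (\b.(\c.b))) w)
Step 2: ((\a.a) w)
Step 3: w
Step 4: (normal form reached)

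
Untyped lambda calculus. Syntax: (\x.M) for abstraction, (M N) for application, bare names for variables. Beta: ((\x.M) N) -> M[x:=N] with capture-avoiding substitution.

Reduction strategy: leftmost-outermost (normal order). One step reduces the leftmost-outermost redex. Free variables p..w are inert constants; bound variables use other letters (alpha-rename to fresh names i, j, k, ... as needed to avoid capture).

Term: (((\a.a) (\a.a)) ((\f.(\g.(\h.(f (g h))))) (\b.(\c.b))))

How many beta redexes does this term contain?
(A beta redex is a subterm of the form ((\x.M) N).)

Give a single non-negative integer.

Term: (((\a.a) (\a.a)) ((\f.(\g.(\h.(f (g h))))) (\b.(\c.b))))
  Redex: ((\a.a) (\a.a))
  Redex: ((\f.(\g.(\h.(f (g h))))) (\b.(\c.b)))
Total redexes: 2

Answer: 2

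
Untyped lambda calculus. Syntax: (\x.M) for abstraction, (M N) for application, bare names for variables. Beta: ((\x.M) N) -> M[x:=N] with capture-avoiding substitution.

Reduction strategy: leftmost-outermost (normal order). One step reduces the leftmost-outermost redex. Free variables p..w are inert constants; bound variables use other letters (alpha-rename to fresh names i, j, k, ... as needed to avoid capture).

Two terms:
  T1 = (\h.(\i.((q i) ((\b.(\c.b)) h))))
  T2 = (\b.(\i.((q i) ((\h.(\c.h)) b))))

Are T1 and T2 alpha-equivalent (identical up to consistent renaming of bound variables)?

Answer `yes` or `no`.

Answer: yes

Derivation:
Term 1: (\h.(\i.((q i) ((\b.(\c.b)) h))))
Term 2: (\b.(\i.((q i) ((\h.(\c.h)) b))))
Alpha-equivalence: compare structure up to binder renaming.
Result: True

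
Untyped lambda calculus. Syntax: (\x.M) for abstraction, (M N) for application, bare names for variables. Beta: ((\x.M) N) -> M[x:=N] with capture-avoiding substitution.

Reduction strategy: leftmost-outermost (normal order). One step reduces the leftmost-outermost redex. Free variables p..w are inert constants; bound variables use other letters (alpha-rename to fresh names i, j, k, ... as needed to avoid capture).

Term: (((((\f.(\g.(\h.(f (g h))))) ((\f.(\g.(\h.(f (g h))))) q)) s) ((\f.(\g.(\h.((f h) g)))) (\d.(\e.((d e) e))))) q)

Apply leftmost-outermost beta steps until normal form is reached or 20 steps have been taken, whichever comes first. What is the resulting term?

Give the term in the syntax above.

Step 0: (((((\f.(\g.(\h.(f (g h))))) ((\f.(\g.(\h.(f (g h))))) q)) s) ((\f.(\g.(\h.((f h) g)))) (\d.(\e.((d e) e))))) q)
Step 1: ((((\g.(\h.(((\f.(\g.(\h.(f (g h))))) q) (g h)))) s) ((\f.(\g.(\h.((f h) g)))) (\d.(\e.((d e) e))))) q)
Step 2: (((\h.(((\f.(\g.(\h.(f (g h))))) q) (s h))) ((\f.(\g.(\h.((f h) g)))) (\d.(\e.((d e) e))))) q)
Step 3: ((((\f.(\g.(\h.(f (g h))))) q) (s ((\f.(\g.(\h.((f h) g)))) (\d.(\e.((d e) e)))))) q)
Step 4: (((\g.(\h.(q (g h)))) (s ((\f.(\g.(\h.((f h) g)))) (\d.(\e.((d e) e)))))) q)
Step 5: ((\h.(q ((s ((\f.(\g.(\h.((f h) g)))) (\d.(\e.((d e) e))))) h))) q)
Step 6: (q ((s ((\f.(\g.(\h.((f h) g)))) (\d.(\e.((d e) e))))) q))
Step 7: (q ((s (\g.(\h.(((\d.(\e.((d e) e))) h) g)))) q))
Step 8: (q ((s (\g.(\h.((\e.((h e) e)) g)))) q))
Step 9: (q ((s (\g.(\h.((h g) g)))) q))

Answer: (q ((s (\g.(\h.((h g) g)))) q))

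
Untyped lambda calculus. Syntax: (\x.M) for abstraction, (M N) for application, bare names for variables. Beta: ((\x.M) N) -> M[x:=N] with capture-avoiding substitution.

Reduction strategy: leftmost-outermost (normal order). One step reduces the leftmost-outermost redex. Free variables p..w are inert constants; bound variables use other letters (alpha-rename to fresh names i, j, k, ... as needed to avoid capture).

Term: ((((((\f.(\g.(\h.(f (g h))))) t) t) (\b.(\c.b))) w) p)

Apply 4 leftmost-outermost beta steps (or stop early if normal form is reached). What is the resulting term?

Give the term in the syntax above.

Step 0: ((((((\f.(\g.(\h.(f (g h))))) t) t) (\b.(\c.b))) w) p)
Step 1: (((((\g.(\h.(t (g h)))) t) (\b.(\c.b))) w) p)
Step 2: ((((\h.(t (t h))) (\b.(\c.b))) w) p)
Step 3: (((t (t (\b.(\c.b)))) w) p)
Step 4: (normal form reached)

Answer: (((t (t (\b.(\c.b)))) w) p)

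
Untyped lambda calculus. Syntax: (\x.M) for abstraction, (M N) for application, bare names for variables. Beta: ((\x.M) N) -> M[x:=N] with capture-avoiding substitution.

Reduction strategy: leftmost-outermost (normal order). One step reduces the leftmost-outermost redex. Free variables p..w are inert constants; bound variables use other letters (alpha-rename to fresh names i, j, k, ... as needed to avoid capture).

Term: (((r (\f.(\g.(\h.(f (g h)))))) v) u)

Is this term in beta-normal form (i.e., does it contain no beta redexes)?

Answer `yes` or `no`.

Term: (((r (\f.(\g.(\h.(f (g h)))))) v) u)
No beta redexes found.

Answer: yes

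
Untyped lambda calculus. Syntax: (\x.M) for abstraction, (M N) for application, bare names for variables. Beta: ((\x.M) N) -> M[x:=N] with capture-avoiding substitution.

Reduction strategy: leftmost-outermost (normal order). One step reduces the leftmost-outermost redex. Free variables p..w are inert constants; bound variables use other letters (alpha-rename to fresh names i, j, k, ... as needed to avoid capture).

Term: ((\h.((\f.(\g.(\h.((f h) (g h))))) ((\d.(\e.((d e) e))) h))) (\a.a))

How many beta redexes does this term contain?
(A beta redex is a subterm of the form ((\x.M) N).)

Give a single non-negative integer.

Answer: 3

Derivation:
Term: ((\h.((\f.(\g.(\h.((f h) (g h))))) ((\d.(\e.((d e) e))) h))) (\a.a))
  Redex: ((\h.((\f.(\g.(\h.((f h) (g h))))) ((\d.(\e.((d e) e))) h))) (\a.a))
  Redex: ((\f.(\g.(\h.((f h) (g h))))) ((\d.(\e.((d e) e))) h))
  Redex: ((\d.(\e.((d e) e))) h)
Total redexes: 3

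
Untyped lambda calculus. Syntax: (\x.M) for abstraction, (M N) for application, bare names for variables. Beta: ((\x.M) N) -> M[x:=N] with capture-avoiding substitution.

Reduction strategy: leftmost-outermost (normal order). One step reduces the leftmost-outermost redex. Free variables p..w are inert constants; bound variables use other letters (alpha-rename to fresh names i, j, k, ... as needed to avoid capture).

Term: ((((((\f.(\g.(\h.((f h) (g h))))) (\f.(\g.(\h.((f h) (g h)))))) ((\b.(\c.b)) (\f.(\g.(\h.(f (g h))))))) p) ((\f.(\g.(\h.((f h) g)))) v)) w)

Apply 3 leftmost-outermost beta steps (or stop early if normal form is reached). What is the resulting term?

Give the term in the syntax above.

Step 0: ((((((\f.(\g.(\h.((f h) (g h))))) (\f.(\g.(\h.((f h) (g h)))))) ((\b.(\c.b)) (\f.(\g.(\h.(f (g h))))))) p) ((\f.(\g.(\h.((f h) g)))) v)) w)
Step 1: (((((\g.(\h.(((\f.(\g.(\h.((f h) (g h))))) h) (g h)))) ((\b.(\c.b)) (\f.(\g.(\h.(f (g h))))))) p) ((\f.(\g.(\h.((f h) g)))) v)) w)
Step 2: ((((\h.(((\f.(\g.(\h.((f h) (g h))))) h) (((\b.(\c.b)) (\f.(\g.(\h.(f (g h)))))) h))) p) ((\f.(\g.(\h.((f h) g)))) v)) w)
Step 3: (((((\f.(\g.(\h.((f h) (g h))))) p) (((\b.(\c.b)) (\f.(\g.(\h.(f (g h)))))) p)) ((\f.(\g.(\h.((f h) g)))) v)) w)

Answer: (((((\f.(\g.(\h.((f h) (g h))))) p) (((\b.(\c.b)) (\f.(\g.(\h.(f (g h)))))) p)) ((\f.(\g.(\h.((f h) g)))) v)) w)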